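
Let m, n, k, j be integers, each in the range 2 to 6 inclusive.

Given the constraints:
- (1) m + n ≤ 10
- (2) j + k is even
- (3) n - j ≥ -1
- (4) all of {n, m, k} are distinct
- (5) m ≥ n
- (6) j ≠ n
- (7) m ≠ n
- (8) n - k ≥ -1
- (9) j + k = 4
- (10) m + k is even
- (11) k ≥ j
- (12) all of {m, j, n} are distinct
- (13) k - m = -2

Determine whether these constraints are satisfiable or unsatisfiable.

The assignment m = 4, n = 3, k = 2, j = 2 works:
  constraint 1 holds since m + n = 7.
  constraint 3 holds since n - j = 1.
  constraint 8 holds since n - k = 1.
The rest check out directly.

Satisfiable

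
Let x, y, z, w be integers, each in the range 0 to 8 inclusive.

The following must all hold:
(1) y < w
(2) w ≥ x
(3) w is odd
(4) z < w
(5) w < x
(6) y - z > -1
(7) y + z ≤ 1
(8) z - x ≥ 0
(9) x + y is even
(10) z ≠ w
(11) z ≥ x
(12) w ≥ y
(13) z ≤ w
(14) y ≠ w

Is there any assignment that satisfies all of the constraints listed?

Constraints 5, 8, and 13 give x ≤ z, z ≤ w, w < x. Chaining: x ≤ z ≤ w < x, which forces x < x — impossible.

Unsatisfiable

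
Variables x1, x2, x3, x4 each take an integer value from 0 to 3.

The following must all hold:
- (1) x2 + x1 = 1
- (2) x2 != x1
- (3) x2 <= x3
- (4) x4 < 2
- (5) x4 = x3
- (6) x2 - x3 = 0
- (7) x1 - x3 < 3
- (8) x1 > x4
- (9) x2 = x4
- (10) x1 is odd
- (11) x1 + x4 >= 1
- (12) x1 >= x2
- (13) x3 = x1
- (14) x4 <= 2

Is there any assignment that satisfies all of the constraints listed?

Unsatisfiable

From constraints 5, 9, and 13, x2 = x4 = x3 = x1, so x2 = x1. But constraint 2 says x2 ≠ x1. Contradiction.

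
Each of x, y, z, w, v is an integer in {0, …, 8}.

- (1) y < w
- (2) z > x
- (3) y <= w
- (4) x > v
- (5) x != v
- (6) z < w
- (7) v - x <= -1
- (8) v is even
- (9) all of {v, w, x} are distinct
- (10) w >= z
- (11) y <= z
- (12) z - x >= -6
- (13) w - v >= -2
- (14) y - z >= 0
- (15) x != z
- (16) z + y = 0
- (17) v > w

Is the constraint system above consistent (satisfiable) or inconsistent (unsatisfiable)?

Constraints 2, 6, 7, and 17 give z < w, w < v, v < x, x < z. Chaining: z < w < v < x < z, which forces z < z — impossible.

Unsatisfiable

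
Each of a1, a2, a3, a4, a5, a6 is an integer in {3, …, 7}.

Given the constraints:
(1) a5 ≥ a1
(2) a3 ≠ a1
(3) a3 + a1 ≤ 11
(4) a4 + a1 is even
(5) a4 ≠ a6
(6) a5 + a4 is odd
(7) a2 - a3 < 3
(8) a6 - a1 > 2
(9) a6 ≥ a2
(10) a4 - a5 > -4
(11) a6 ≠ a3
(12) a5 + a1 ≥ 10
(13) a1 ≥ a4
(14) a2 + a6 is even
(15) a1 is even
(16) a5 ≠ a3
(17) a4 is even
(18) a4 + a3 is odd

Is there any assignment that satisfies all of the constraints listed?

Try a1 = 4, a2 = 5, a3 = 5, a4 = 4, a5 = 7, a6 = 7.
Check constraint 3: a3 + a1 = 9; constraint 7: a2 - a3 = 0; constraint 8: a6 - a1 = 3. The remaining constraints are straightforward to verify.

Satisfiable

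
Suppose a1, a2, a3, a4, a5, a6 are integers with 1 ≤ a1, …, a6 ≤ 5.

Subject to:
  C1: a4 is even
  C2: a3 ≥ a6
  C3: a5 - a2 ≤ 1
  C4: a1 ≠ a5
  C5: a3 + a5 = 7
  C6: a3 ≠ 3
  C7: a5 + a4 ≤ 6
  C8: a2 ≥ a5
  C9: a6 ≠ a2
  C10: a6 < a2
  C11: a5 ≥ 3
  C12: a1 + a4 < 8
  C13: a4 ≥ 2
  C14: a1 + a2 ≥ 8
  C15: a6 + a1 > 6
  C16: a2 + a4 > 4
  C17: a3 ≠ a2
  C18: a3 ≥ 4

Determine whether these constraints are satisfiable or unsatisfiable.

The assignment a1 = 5, a2 = 5, a3 = 4, a4 = 2, a5 = 3, a6 = 3 works:
  constraint 3 holds since a5 - a2 = -2.
  constraint 5 holds since a3 + a5 = 7.
The rest check out directly.

Satisfiable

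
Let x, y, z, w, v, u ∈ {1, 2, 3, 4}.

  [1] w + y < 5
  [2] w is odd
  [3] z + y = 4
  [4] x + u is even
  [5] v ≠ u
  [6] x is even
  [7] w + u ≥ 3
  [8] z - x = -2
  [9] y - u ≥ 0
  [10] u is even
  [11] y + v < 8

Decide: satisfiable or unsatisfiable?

Satisfiable

Take x = 4, y = 2, z = 2, w = 1, v = 4, u = 2. Then constraint 1: w + y = 3; constraint 3: z + y = 4, and every other listed constraint is also met.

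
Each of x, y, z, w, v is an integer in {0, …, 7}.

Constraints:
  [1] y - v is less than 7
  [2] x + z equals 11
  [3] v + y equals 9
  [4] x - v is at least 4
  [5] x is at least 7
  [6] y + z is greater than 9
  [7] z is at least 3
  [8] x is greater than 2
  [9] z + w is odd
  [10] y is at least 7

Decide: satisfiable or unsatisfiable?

Try x = 7, y = 7, z = 4, w = 3, v = 2.
Check constraint 1: y - v = 5; constraint 2: x + z = 11; constraint 3: v + y = 9. The remaining constraints are straightforward to verify.

Satisfiable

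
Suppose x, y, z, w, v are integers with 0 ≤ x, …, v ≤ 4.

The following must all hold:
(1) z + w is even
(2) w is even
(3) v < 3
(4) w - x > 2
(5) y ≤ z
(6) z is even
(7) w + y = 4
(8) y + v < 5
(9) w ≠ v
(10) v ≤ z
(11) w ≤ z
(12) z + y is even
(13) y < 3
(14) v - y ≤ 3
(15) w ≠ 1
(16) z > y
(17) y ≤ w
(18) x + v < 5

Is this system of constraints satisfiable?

One satisfying assignment is x = 1, y = 0, z = 4, w = 4, v = 2.
For the less obvious constraints — constraint 4: w - x = 3; constraint 7: w + y = 4 — and the others hold by inspection.

Satisfiable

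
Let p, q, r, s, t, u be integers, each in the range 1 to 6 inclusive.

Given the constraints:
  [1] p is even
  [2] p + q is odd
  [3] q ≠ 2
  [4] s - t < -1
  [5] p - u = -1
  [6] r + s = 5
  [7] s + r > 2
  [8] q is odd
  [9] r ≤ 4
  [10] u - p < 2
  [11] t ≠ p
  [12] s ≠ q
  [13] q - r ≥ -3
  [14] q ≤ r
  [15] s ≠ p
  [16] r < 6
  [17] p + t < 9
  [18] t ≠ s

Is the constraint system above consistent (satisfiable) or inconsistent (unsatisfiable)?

Satisfiable

Try p = 2, q = 1, r = 2, s = 3, t = 6, u = 3.
Check constraint 4: s - t = -3; constraint 5: p - u = -1; constraint 6: r + s = 5. The remaining constraints are straightforward to verify.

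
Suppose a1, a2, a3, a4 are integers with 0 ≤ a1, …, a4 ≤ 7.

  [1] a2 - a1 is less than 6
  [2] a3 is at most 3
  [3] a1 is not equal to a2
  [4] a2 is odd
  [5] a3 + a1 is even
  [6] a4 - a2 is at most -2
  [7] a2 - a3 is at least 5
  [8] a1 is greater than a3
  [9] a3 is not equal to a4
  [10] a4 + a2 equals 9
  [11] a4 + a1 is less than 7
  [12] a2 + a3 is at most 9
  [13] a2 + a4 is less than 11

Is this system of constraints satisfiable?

Satisfiable

Take a1 = 4, a2 = 7, a3 = 0, a4 = 2. Then constraint 1: a2 - a1 = 3; constraint 6: a4 - a2 = -5; constraint 7: a2 - a3 = 7, and every other listed constraint is also met.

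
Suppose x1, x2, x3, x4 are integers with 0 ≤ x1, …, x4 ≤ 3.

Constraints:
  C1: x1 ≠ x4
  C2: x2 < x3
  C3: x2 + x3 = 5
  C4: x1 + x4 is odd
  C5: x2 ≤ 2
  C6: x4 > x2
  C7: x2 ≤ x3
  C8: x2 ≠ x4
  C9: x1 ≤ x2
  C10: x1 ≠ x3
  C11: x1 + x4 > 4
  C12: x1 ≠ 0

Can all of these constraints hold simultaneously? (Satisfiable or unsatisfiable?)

Satisfiable

One satisfying assignment is x1 = 2, x2 = 2, x3 = 3, x4 = 3.
For the less obvious constraints — constraint 3: x2 + x3 = 5; constraint 4: x1 + x4 = 5 is odd; constraint 11: x1 + x4 = 5 — and the others hold by inspection.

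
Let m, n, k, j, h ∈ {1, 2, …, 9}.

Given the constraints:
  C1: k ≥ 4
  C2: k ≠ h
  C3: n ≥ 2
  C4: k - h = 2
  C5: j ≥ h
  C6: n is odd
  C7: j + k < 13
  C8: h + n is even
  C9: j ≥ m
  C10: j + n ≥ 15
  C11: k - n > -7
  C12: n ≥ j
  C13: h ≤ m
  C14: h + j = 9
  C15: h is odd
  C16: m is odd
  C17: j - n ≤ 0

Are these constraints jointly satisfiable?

The assignment m = 3, n = 9, k = 5, j = 6, h = 3 works:
  constraint 4 holds since k - h = 2.
  constraint 7 holds since j + k = 11.
The rest check out directly.

Satisfiable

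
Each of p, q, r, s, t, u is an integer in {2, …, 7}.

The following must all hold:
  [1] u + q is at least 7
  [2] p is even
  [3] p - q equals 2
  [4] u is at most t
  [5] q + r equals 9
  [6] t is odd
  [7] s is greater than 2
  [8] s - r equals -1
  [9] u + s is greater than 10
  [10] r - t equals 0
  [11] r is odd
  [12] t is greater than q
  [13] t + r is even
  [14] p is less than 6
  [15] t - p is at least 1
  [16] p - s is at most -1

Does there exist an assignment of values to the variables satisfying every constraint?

Satisfiable

Try p = 4, q = 2, r = 7, s = 6, t = 7, u = 7.
Check constraint 1: u + q = 9; constraint 3: p - q = 2; constraint 5: q + r = 9. The remaining constraints are straightforward to verify.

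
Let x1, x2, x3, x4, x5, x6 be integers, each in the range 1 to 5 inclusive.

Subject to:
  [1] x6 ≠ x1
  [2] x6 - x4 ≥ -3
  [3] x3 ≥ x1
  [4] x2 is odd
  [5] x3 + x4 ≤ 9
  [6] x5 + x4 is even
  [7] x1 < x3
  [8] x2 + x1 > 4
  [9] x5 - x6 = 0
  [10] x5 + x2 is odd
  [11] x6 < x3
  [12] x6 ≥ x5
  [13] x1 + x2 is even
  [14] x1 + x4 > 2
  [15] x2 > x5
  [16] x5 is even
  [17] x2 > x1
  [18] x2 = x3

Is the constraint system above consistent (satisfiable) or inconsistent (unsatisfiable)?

Satisfiable

Take x1 = 1, x2 = 5, x3 = 5, x4 = 4, x5 = 2, x6 = 2. Then constraint 2: x6 - x4 = -2; constraint 5: x3 + x4 = 9; constraint 8: x2 + x1 = 6, and every other listed constraint is also met.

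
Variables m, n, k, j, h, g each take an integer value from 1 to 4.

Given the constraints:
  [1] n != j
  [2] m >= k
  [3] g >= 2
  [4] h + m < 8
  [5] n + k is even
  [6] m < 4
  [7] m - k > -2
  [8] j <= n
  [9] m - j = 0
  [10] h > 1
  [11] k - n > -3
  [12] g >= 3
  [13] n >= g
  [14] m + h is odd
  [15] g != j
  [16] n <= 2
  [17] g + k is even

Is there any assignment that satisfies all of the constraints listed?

Unsatisfiable

From constraints 12 and 13: n ≥ g and g ≥ 3, so n ≥ 3. From constraint 16: n ≤ 2. But 2 < 3, so no value of n works.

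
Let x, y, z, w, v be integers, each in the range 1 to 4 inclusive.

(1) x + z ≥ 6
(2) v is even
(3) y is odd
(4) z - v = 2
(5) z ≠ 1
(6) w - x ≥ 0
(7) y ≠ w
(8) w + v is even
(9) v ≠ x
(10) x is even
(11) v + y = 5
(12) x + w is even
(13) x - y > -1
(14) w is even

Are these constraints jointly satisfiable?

The assignment x = 4, y = 3, z = 4, w = 4, v = 2 works:
  constraint 1 holds since x + z = 8.
  constraint 4 holds since z - v = 2.
The rest check out directly.

Satisfiable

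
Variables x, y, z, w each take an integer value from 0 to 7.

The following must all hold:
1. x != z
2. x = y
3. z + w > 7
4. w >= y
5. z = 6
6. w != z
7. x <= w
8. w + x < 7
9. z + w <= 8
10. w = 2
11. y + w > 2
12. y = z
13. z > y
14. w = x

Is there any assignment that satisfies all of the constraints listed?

Unsatisfiable

Constraint 10 fixes w = 2 and constraint 5 fixes z = 6. Constraints 2, 12, and 14 give w = x = y = z, so w = z. But 2 ≠ 6 — contradiction.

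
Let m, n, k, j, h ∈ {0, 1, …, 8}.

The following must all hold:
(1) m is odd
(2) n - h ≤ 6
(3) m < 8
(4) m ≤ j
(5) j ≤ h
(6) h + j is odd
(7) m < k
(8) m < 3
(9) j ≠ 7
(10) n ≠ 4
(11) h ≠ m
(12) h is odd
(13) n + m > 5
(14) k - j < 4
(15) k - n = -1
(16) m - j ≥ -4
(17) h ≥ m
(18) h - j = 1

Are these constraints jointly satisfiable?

Satisfiable

Take m = 1, n = 6, k = 5, j = 2, h = 3. Then constraint 2: n - h = 3; constraint 13: n + m = 7; constraint 14: k - j = 3, and every other listed constraint is also met.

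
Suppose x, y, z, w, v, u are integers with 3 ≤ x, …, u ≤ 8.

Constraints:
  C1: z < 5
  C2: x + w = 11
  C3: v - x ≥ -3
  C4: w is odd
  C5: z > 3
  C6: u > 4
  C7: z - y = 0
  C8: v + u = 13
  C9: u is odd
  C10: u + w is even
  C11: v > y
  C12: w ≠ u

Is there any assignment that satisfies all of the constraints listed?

Satisfiable

Try x = 8, y = 4, z = 4, w = 3, v = 6, u = 7.
Check constraint 2: x + w = 11; constraint 3: v - x = -2. The remaining constraints are straightforward to verify.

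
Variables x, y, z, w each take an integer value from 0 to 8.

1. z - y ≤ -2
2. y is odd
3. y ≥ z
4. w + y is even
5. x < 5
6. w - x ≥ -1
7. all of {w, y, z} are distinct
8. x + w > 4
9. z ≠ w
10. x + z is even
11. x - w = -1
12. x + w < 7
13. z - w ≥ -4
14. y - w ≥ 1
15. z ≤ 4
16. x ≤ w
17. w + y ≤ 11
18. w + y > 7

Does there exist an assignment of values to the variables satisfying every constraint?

Satisfiable

One satisfying assignment is x = 2, y = 5, z = 2, w = 3.
For the less obvious constraints — constraint 1: z - y = -3; constraint 6: w - x = 1 — and the others hold by inspection.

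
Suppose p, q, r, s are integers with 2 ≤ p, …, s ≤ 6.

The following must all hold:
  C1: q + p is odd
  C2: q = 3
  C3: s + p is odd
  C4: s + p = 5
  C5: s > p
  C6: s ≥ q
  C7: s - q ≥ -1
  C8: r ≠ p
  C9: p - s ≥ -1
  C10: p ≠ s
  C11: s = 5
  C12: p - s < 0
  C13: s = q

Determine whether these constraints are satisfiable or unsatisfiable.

Constraint 11 fixes s = 5 and constraint 2 fixes q = 3, but constraint 13 requires s = q. Since 5 ≠ 3, contradiction.

Unsatisfiable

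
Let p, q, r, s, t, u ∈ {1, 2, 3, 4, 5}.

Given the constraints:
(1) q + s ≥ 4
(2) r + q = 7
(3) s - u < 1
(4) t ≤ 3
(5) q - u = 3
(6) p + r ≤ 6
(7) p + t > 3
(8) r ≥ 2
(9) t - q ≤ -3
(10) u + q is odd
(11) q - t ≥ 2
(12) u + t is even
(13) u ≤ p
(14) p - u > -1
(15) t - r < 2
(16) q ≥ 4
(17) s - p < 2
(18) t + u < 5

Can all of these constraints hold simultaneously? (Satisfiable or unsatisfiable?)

The assignment p = 3, q = 5, r = 2, s = 2, t = 2, u = 2 works:
  constraint 1 holds since q + s = 7.
  constraint 2 holds since r + q = 7.
The rest check out directly.

Satisfiable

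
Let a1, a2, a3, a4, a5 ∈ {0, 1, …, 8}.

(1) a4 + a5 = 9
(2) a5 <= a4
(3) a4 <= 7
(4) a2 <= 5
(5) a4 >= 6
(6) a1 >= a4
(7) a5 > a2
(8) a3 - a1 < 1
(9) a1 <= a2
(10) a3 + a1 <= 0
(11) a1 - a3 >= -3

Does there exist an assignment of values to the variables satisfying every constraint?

From constraints 5 and 6: a1 ≥ a4 and a4 ≥ 6, so a1 ≥ 6. From constraints 4 and 9: a1 ≤ a2 and a2 ≤ 5, so a1 ≤ 5. But 5 < 6, so no value of a1 works.

Unsatisfiable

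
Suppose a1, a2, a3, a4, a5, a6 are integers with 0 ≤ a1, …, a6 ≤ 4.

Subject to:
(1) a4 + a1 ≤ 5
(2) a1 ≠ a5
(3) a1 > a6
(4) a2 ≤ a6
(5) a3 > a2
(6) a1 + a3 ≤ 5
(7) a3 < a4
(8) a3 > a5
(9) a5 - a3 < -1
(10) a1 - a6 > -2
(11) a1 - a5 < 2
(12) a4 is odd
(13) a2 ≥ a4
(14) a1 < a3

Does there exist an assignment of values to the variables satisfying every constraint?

Unsatisfiable

Constraints 3, 4, 7, 13, and 14 give a1 < a3, a3 < a4, a4 ≤ a2, a2 ≤ a6, a6 < a1. Chaining: a1 < a3 < a4 ≤ a2 ≤ a6 < a1, which forces a1 < a1 — impossible.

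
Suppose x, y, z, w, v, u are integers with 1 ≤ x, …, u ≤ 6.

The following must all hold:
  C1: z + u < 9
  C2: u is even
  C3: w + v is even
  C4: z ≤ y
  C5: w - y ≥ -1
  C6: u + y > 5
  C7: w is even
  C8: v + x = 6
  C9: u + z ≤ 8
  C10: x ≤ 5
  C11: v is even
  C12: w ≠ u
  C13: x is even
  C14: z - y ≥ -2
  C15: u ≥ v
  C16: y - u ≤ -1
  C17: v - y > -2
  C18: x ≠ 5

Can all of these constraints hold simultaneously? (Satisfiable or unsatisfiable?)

Satisfiable

The assignment x = 4, y = 2, z = 2, w = 4, v = 2, u = 6 works:
  constraint 1 holds since z + u = 8.
  constraint 5 holds since w - y = 2.
  constraint 6 holds since u + y = 8.
The rest check out directly.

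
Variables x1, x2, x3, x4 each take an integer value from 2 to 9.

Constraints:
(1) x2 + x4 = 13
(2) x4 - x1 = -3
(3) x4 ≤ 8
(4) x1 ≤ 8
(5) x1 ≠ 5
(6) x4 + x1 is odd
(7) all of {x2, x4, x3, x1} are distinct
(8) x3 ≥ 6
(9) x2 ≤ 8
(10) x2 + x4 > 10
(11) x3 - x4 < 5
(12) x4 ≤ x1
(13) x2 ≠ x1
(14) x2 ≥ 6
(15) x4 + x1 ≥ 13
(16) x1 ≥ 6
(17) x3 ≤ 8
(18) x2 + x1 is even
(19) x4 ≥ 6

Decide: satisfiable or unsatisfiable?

Unsatisfiable

Constraints 3, 4, 8, 9, 14, 16, 17, and 19 confine each of x2, x4, x3, x1 to the 3 values {6, …, 8}.
Constraint 7 requires all 4 of them to be distinct, but only 3 values are available — impossible by the pigeonhole principle.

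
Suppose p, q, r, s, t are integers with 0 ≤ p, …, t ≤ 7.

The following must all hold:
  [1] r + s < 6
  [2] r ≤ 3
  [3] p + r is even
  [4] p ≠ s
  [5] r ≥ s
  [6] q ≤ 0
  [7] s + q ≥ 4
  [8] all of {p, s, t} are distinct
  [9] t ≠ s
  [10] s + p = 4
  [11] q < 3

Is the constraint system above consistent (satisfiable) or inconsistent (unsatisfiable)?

Unsatisfiable

From constraints 2 and 5: s ≤ r ≤ 3. From constraint 6: q ≤ 0. Hence s + q ≤ 3. But constraint 7 requires s + q ≥ 4, and 4 > 3. Contradiction.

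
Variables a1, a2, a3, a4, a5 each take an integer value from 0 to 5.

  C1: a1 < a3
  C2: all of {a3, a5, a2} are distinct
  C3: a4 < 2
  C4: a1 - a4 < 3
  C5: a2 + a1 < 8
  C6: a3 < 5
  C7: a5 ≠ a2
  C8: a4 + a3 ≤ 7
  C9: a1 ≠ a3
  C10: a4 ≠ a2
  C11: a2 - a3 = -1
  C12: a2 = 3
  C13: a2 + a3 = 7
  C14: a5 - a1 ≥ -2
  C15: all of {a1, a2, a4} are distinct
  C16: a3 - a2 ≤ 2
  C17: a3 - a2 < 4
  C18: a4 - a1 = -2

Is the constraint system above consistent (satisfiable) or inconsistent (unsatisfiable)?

The assignment a1 = 2, a2 = 3, a3 = 4, a4 = 0, a5 = 2 works:
  constraint 4 holds since a1 - a4 = 2.
  constraint 5 holds since a2 + a1 = 5.
The rest check out directly.

Satisfiable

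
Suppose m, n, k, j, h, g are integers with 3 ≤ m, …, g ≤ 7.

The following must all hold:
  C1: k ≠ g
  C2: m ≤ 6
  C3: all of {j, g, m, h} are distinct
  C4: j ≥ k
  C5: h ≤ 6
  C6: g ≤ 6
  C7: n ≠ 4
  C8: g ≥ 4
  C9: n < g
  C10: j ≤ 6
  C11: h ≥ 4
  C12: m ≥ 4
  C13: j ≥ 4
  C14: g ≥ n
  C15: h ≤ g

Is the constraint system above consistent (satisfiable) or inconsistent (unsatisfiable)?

Unsatisfiable

Constraints 2, 5, 6, 8, 10, 11, 12, and 13 confine each of j, g, m, h to the 3 values {4, …, 6}.
Constraint 3 requires all 4 of them to be distinct, but only 3 values are available — impossible by the pigeonhole principle.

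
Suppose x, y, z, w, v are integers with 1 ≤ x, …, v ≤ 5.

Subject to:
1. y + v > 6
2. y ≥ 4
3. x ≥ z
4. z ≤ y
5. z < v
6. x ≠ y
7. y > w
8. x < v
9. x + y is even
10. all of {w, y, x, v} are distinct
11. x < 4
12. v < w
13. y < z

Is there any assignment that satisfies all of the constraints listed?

Unsatisfiable

Constraints 5, 7, 12, and 13 give z < v, v < w, w < y, y < z. Chaining: z < v < w < y < z, which forces z < z — impossible.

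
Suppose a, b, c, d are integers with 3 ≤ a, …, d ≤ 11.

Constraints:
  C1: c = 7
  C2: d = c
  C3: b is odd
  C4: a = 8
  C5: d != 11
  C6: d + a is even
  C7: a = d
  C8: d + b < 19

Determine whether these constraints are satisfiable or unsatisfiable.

Unsatisfiable

Constraint 4 fixes a = 8 and constraint 1 fixes c = 7. Constraints 2 and 7 give a = d = c, so a = c. But 8 ≠ 7 — contradiction.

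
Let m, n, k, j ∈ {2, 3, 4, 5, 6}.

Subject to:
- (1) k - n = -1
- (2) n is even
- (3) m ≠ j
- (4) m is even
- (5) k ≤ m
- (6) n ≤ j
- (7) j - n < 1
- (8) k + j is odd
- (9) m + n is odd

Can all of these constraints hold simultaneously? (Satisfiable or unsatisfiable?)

Constraint 4 makes m even and constraint 2 makes n even, so m + n must be even. Constraint 9 says m + n is odd — contradiction.

Unsatisfiable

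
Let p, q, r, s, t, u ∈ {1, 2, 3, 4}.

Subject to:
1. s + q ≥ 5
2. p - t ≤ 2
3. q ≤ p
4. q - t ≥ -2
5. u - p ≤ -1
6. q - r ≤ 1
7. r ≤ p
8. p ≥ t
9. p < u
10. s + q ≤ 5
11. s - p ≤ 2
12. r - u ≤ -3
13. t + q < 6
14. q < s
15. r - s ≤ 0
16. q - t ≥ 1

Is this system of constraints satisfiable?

Unsatisfiable

Constraints 2, 5, 6, 12, and 16 give r − q ≥ -1, q − t ≥ 1, t − p ≥ -2, p − u ≥ 1, u − r ≥ 3.
Adding all 5 inequalities: the left sides telescope to 0, and the right sides sum to (-1) + 1 + (-2) + 1 + 3 = 2. So 0 ≥ 2, which is false.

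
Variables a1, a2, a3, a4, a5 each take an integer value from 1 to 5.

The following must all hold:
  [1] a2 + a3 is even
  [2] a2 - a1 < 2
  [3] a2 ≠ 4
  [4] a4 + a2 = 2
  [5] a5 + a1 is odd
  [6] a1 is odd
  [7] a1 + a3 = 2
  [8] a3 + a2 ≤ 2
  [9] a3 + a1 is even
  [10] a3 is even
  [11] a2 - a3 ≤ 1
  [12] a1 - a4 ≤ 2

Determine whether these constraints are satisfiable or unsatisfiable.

Constraint 10 makes a3 even and constraint 6 makes a1 odd, so a3 + a1 must be odd. Constraint 9 says a3 + a1 is even — contradiction.

Unsatisfiable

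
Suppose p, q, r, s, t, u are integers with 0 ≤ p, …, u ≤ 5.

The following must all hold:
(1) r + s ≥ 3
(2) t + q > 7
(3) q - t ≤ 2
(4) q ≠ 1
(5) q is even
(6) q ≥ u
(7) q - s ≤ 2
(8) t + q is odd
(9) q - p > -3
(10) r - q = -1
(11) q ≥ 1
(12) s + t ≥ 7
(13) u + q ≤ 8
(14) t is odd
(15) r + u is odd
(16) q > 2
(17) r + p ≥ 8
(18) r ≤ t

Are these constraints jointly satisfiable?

Satisfiable

Try p = 5, q = 4, r = 3, s = 2, t = 5, u = 4.
Check constraint 1: r + s = 5; constraint 2: t + q = 9; constraint 3: q - t = -1. The remaining constraints are straightforward to verify.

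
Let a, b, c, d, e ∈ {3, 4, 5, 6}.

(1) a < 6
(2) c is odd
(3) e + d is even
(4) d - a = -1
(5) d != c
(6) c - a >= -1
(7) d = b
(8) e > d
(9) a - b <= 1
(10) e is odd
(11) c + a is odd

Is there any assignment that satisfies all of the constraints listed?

One satisfying assignment is a = 4, b = 3, c = 5, d = 3, e = 5.
For the less obvious constraints — constraint 4: d - a = -1; constraint 6: c - a = 1 — and the others hold by inspection.

Satisfiable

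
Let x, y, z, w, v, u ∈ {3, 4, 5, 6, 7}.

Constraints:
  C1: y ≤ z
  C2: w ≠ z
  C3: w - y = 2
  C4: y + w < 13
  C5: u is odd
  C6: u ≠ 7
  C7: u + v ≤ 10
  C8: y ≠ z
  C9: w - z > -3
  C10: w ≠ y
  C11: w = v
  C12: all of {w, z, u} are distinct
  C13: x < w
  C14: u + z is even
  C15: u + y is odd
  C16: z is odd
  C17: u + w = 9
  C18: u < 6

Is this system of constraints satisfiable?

Satisfiable

Setting (x, y, z, w, v, u) = (3, 4, 7, 6, 6, 3) satisfies everything: constraint 3: w - y = 2; constraint 4: y + w = 10, and the others follow.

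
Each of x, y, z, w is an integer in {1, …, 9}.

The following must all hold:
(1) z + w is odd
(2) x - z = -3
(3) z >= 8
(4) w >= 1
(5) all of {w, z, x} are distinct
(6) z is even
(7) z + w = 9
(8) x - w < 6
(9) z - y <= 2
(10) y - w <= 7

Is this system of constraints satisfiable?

Take x = 5, y = 6, z = 8, w = 1. Then constraint 2: x - z = -3; constraint 7: z + w = 9; constraint 8: x - w = 4, and every other listed constraint is also met.

Satisfiable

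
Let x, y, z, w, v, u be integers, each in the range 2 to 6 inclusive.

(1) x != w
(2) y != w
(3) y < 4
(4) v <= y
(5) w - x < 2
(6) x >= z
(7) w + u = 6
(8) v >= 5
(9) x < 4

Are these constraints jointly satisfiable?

From constraints 4 and 8: y ≥ v and v ≥ 5, so y ≥ 5. From constraint 3: y ≤ 3. But 3 < 5, so no value of y works.

Unsatisfiable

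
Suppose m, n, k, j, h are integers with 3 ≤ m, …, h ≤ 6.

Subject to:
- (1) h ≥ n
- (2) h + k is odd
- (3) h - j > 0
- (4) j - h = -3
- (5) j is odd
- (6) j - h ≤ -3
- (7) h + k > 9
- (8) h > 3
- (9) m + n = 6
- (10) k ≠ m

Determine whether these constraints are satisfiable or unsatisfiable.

Satisfiable

Try m = 3, n = 3, k = 5, j = 3, h = 6.
Check constraint 3: h - j = 3; constraint 4: j - h = -3. The remaining constraints are straightforward to verify.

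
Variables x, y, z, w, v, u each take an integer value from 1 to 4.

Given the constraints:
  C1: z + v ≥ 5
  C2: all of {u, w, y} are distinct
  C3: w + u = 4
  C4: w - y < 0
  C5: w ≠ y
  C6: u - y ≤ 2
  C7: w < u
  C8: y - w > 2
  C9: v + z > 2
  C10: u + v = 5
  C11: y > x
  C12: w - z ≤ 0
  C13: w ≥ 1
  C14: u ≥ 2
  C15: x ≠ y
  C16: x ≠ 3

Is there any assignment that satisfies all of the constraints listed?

Satisfiable

One satisfying assignment is x = 2, y = 4, z = 3, w = 1, v = 2, u = 3.
For the less obvious constraints — constraint 1: z + v = 5; constraint 3: w + u = 4 — and the others hold by inspection.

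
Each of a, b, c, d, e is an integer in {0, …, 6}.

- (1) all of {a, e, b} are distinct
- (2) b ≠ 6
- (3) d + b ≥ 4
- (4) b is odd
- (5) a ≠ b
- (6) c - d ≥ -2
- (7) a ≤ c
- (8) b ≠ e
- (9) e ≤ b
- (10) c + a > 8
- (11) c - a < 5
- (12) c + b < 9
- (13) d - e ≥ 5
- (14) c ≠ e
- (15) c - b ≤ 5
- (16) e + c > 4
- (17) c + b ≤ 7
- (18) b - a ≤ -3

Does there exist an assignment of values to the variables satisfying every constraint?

The assignment a = 4, b = 1, c = 6, d = 5, e = 0 works:
  constraint 3 holds since d + b = 6.
  constraint 6 holds since c - d = 1.
  constraint 10 holds since c + a = 10.
The rest check out directly.

Satisfiable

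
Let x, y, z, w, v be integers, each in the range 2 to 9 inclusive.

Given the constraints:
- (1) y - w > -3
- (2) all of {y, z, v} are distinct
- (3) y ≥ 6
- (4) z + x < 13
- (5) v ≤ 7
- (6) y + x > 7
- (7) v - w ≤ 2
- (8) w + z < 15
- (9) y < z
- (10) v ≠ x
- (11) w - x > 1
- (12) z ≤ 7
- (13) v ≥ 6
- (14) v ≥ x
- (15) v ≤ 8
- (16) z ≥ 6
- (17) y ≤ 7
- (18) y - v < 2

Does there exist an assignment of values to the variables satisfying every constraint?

Unsatisfiable

Constraints 3, 5, 12, 13, 16, and 17 confine each of y, z, v to the 2 values {6, 7}.
Constraint 2 requires all 3 of them to be distinct, but only 2 values are available — impossible by the pigeonhole principle.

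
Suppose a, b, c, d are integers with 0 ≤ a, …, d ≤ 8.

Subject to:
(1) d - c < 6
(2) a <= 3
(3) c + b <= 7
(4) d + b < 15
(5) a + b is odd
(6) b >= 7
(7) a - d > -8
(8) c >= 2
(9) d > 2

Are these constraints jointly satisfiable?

Unsatisfiable

From constraint 8: c ≥ 2. From constraint 6: b ≥ 7. Hence c + b ≥ 9. But constraint 3 requires c + b ≤ 7, and 7 < 9. Contradiction.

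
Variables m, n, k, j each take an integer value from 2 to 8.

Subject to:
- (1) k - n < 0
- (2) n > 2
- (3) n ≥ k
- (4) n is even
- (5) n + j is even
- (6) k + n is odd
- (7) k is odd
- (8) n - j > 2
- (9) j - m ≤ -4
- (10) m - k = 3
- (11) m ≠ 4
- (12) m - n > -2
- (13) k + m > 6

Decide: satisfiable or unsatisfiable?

Satisfiable

Take m = 6, n = 6, k = 3, j = 2. Then constraint 1: k - n = -3; constraint 8: n - j = 4, and every other listed constraint is also met.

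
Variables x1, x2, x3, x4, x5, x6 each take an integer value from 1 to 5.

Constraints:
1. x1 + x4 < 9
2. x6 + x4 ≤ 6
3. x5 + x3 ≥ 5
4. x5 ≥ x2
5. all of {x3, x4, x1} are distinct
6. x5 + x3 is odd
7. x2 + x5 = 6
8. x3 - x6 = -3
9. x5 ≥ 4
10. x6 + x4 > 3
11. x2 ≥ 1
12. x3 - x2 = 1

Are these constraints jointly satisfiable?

The assignment x1 = 5, x2 = 1, x3 = 2, x4 = 1, x5 = 5, x6 = 5 works:
  constraint 1 holds since x1 + x4 = 6.
  constraint 2 holds since x6 + x4 = 6.
The rest check out directly.

Satisfiable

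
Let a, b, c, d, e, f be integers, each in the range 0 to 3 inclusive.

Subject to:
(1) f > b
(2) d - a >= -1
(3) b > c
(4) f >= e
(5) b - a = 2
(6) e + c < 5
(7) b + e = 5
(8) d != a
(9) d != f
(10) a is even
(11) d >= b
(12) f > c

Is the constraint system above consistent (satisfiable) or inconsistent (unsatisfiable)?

Satisfiable

Try a = 0, b = 2, c = 1, d = 2, e = 3, f = 3.
Check constraint 2: d - a = 2; constraint 5: b - a = 2. The remaining constraints are straightforward to verify.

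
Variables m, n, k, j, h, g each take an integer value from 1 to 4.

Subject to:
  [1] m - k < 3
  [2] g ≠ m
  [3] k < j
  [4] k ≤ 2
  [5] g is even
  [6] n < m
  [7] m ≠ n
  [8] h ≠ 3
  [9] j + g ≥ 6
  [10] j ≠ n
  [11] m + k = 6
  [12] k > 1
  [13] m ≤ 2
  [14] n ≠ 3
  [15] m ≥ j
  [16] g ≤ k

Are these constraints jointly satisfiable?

From constraints 13 and 15: j ≤ m ≤ 2. From constraints 4 and 16: g ≤ k ≤ 2. Hence j + g ≤ 4. But constraint 9 requires j + g ≥ 6, and 6 > 4. Contradiction.

Unsatisfiable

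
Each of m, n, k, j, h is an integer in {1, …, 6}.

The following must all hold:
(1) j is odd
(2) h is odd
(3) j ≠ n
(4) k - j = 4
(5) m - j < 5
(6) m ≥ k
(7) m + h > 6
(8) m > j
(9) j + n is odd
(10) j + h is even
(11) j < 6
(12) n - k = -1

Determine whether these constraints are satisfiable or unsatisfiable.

Take m = 5, n = 4, k = 5, j = 1, h = 3. Then constraint 4: k - j = 4; constraint 5: m - j = 4; constraint 7: m + h = 8, and every other listed constraint is also met.

Satisfiable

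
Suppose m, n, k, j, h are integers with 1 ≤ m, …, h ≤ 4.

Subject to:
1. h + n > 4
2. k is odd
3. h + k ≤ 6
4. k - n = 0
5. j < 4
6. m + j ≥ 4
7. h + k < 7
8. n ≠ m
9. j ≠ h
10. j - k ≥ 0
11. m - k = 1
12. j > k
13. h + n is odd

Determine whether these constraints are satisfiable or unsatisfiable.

One satisfying assignment is m = 2, n = 1, k = 1, j = 3, h = 4.
For the less obvious constraints — constraint 1: h + n = 5; constraint 3: h + k = 5; constraint 4: k - n = 0 — and the others hold by inspection.

Satisfiable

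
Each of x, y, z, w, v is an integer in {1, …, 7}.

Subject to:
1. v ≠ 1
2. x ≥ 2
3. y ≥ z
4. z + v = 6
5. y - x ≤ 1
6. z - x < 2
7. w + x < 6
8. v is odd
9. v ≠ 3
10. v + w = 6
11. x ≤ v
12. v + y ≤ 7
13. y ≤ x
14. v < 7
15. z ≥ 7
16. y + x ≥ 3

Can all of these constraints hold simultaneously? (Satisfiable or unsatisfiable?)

Unsatisfiable

From constraints 2 and 11: v ≥ x ≥ 2. From constraints 3 and 15: y ≥ z ≥ 7. Hence v + y ≥ 9. But constraint 12 requires v + y ≤ 7, and 7 < 9. Contradiction.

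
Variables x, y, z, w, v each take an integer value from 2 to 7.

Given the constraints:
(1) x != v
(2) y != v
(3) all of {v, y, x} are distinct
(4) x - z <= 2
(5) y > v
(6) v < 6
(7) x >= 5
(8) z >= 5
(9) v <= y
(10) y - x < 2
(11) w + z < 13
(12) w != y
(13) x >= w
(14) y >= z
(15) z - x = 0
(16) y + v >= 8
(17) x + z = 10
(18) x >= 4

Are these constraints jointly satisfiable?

One satisfying assignment is x = 5, y = 6, z = 5, w = 5, v = 3.
For the less obvious constraints — constraint 4: x - z = 0; constraint 10: y - x = 1; constraint 11: w + z = 10 — and the others hold by inspection.

Satisfiable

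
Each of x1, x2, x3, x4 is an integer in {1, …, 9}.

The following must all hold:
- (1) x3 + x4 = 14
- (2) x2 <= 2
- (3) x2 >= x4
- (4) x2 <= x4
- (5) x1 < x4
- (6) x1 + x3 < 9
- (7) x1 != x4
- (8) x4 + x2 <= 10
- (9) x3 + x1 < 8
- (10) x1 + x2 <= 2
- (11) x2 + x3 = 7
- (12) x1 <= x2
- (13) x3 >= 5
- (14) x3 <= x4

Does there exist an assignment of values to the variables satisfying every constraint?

From constraints 13 and 14: x4 ≥ x3 and x3 ≥ 5, so x4 ≥ 5. From constraints 2 and 3: x4 ≤ x2 and x2 ≤ 2, so x4 ≤ 2. But 2 < 5, so no value of x4 works.

Unsatisfiable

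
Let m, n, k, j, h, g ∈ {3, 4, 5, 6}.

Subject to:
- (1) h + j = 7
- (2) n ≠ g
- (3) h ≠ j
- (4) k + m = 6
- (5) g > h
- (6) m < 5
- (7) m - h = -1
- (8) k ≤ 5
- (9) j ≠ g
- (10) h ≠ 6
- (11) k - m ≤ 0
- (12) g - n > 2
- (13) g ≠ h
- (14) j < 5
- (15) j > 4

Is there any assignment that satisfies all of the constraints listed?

Unsatisfiable

From constraint 15: j ≥ 5. From constraint 14: j ≤ 4. But 4 < 5, so no value of j works.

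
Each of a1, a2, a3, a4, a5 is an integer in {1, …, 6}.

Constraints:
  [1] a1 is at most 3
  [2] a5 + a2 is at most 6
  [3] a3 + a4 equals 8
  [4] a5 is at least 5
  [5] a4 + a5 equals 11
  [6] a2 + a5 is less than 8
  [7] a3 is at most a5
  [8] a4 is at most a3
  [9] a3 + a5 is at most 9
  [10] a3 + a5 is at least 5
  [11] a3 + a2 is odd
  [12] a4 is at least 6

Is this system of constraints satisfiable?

From constraints 8 and 12: a3 ≥ a4 ≥ 6. From constraint 4: a5 ≥ 5. Hence a3 + a5 ≥ 11. But constraint 9 requires a3 + a5 ≤ 9, and 9 < 11. Contradiction.

Unsatisfiable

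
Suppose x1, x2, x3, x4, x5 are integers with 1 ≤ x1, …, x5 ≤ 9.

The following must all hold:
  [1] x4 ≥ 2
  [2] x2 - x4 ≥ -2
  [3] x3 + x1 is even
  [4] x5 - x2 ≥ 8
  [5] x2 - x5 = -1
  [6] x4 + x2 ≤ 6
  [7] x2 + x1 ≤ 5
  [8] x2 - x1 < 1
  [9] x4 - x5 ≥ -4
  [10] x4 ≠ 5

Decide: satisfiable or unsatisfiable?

Constraints 2, 4, and 9 give x2 − x4 ≥ -2, x4 − x5 ≥ -4, x5 − x2 ≥ 8.
Adding all 3 inequalities: the left sides telescope to 0, and the right sides sum to (-2) + (-4) + 8 = 2. So 0 ≥ 2, which is false.

Unsatisfiable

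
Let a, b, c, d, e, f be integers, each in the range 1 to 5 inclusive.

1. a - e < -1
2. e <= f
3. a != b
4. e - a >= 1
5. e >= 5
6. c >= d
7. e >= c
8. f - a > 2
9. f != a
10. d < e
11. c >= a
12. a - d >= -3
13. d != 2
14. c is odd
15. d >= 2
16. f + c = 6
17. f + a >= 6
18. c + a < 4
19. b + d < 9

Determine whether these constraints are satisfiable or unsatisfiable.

From constraints 2 and 5: f ≥ e ≥ 5. From constraints 6 and 15: c ≥ d ≥ 2. Hence f + c ≥ 7. But constraint 16 requires f + c = 6, and 6 < 7. Contradiction.

Unsatisfiable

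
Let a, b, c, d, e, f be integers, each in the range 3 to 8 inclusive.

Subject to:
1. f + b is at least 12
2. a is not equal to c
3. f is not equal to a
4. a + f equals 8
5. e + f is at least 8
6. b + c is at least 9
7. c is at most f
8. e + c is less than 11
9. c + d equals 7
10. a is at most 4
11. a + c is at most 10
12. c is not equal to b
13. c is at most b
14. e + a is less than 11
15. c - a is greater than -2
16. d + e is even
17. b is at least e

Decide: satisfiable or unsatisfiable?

Satisfiable

Setting (a, b, c, d, e, f) = (3, 7, 4, 3, 5, 5) satisfies everything: constraint 1: f + b = 12; constraint 4: a + f = 8; constraint 5: e + f = 10, and the others follow.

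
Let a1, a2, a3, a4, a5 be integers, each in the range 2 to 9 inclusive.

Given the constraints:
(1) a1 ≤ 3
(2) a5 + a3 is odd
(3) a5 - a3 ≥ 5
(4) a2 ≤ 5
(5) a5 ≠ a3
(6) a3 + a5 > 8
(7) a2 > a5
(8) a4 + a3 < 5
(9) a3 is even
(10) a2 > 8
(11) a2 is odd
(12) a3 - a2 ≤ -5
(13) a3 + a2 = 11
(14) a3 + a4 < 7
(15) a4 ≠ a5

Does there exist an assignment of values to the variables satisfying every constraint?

From constraint 10: a2 ≥ 9. From constraint 4: a2 ≤ 5. But 5 < 9, so no value of a2 works.

Unsatisfiable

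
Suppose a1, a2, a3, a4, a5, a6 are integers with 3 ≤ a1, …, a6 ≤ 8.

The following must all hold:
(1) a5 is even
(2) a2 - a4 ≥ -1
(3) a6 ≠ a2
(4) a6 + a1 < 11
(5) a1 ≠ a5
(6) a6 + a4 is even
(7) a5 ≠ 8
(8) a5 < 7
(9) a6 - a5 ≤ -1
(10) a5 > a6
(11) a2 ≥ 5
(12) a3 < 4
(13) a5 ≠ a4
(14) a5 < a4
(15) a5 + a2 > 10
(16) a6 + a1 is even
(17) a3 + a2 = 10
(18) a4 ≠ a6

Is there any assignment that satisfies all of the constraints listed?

Satisfiable

Setting (a1, a2, a3, a4, a5, a6) = (5, 7, 3, 7, 4, 3) satisfies everything: constraint 2: a2 - a4 = 0; constraint 4: a6 + a1 = 8; constraint 9: a6 - a5 = -1, and the others follow.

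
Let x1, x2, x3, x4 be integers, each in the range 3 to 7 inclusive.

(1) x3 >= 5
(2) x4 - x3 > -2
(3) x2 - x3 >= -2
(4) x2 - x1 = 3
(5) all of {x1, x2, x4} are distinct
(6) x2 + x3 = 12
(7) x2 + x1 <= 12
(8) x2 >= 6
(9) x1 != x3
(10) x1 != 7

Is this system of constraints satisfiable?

Satisfiable

One satisfying assignment is x1 = 3, x2 = 6, x3 = 6, x4 = 5.
For the less obvious constraints — constraint 2: x4 - x3 = -1; constraint 3: x2 - x3 = 0 — and the others hold by inspection.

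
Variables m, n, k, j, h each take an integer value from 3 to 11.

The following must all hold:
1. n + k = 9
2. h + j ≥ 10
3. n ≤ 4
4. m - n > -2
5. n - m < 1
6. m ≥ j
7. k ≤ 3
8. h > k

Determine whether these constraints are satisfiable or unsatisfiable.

Unsatisfiable

From constraint 3: n ≤ 4. From constraint 7: k ≤ 3. Hence n + k ≤ 7. But constraint 1 requires n + k = 9, and 9 > 7. Contradiction.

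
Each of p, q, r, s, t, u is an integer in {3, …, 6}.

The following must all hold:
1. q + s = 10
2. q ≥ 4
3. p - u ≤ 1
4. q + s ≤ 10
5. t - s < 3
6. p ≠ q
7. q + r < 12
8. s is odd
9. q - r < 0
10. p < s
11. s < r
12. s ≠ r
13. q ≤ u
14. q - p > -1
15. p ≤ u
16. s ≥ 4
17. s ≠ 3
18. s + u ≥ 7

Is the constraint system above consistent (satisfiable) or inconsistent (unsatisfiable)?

Setting (p, q, r, s, t, u) = (4, 5, 6, 5, 6, 5) satisfies everything: constraint 1: q + s = 10; constraint 3: p - u = -1, and the others follow.

Satisfiable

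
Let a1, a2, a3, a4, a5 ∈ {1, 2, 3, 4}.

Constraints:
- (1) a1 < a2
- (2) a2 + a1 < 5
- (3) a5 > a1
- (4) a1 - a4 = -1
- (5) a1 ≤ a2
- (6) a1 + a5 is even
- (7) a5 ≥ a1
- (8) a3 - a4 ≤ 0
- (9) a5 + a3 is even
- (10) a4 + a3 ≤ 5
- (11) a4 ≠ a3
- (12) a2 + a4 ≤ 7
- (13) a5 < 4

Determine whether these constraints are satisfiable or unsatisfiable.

Satisfiable

One satisfying assignment is a1 = 1, a2 = 2, a3 = 1, a4 = 2, a5 = 3.
For the less obvious constraints — constraint 2: a2 + a1 = 3; constraint 4: a1 - a4 = -1 — and the others hold by inspection.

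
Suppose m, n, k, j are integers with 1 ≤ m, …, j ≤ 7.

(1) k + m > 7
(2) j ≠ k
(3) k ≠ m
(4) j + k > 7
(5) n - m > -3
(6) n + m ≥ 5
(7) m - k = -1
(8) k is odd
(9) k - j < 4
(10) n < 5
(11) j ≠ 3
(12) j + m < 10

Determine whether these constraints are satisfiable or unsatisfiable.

Satisfiable

The assignment m = 4, n = 4, k = 5, j = 4 works:
  constraint 1 holds since k + m = 9.
  constraint 4 holds since j + k = 9.
The rest check out directly.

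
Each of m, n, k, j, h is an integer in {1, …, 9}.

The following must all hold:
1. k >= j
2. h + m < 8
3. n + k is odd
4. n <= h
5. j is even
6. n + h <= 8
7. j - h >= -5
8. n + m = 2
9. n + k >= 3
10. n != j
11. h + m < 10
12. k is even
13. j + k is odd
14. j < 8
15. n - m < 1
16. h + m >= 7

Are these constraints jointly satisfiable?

Constraint 5 makes j even and constraint 12 makes k even, so j + k must be even. Constraint 13 says j + k is odd — contradiction.

Unsatisfiable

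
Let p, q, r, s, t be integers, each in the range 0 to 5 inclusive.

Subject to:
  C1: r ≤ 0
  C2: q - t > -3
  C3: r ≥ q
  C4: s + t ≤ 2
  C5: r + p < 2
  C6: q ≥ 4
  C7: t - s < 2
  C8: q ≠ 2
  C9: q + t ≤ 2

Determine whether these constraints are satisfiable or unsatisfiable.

From constraints 3 and 6: r ≥ q and q ≥ 4, so r ≥ 4. From constraint 1: r ≤ 0. But 0 < 4, so no value of r works.

Unsatisfiable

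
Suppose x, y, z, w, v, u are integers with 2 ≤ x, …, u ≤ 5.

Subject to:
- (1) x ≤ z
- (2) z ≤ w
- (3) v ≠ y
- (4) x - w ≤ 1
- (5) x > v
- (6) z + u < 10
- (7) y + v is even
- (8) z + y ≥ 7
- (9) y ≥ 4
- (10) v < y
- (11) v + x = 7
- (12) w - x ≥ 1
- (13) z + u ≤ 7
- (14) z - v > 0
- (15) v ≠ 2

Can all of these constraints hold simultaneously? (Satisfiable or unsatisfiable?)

Satisfiable

Setting (x, y, z, w, v, u) = (4, 5, 5, 5, 3, 2) satisfies everything: constraint 4: x - w = -1; constraint 6: z + u = 7, and the others follow.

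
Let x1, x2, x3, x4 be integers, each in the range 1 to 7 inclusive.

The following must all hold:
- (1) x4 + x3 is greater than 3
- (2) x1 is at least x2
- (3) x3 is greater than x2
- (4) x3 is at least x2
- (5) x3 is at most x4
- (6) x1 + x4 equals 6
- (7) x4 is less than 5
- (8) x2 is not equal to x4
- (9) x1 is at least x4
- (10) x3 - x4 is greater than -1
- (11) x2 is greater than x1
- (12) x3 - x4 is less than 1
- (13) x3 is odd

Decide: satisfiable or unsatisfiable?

Unsatisfiable

Constraints 3, 5, 9, and 11 give x4 ≤ x1, x1 < x2, x2 < x3, x3 ≤ x4. Chaining: x4 ≤ x1 < x2 < x3 ≤ x4, which forces x4 < x4 — impossible.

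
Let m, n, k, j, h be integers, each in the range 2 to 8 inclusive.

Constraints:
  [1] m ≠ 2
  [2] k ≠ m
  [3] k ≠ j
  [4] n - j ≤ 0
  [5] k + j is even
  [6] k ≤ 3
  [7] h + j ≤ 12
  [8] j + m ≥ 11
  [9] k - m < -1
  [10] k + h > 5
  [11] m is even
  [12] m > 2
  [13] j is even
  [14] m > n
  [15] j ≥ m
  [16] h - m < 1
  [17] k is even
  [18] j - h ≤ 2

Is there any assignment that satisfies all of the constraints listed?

One satisfying assignment is m = 6, n = 5, k = 2, j = 6, h = 4.
For the less obvious constraints — constraint 4: n - j = -1; constraint 7: h + j = 10 — and the others hold by inspection.

Satisfiable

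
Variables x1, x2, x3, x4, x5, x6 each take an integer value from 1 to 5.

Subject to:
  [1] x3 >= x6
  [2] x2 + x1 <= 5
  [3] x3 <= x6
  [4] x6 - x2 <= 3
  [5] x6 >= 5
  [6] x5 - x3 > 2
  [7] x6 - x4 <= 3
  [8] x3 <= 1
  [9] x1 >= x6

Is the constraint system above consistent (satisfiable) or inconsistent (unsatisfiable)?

From constraint 5: x6 ≥ 5. From constraints 1 and 8: x6 ≤ x3 and x3 ≤ 1, so x6 ≤ 1. But 1 < 5, so no value of x6 works.

Unsatisfiable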